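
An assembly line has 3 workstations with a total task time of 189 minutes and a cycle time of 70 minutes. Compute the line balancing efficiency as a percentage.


Formula: Efficiency = Sum of Task Times / (N_stations * CT) * 100
Total station capacity = 3 stations * 70 min = 210 min
Efficiency = 189 / 210 * 100 = 90.0%

90.0%


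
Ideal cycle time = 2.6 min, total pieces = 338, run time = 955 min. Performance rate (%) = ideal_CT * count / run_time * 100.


Formula: Performance = (Ideal CT * Total Count) / Run Time * 100
Ideal output time = 2.6 * 338 = 878.8 min
Performance = 878.8 / 955 * 100 = 92.0%

92.0%


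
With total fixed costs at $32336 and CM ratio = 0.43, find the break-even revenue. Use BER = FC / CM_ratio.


Formula: BER = Fixed Costs / Contribution Margin Ratio
BER = $32336 / 0.43
BER = $75200.00 (to the nearest cent)

$75200.00


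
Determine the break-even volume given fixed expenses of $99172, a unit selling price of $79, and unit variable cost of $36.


Formula: BEQ = Fixed Costs / (Price - Variable Cost)
Contribution margin = $79 - $36 = $43/unit
BEQ = ceil($99172 / $43/unit) = ceil(2306.33) = 2307 units

2307 units


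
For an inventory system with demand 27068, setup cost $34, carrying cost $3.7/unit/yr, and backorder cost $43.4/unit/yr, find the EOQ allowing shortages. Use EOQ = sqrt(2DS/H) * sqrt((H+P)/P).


Formula: EOQ* = sqrt(2DS/H) * sqrt((H+P)/P)
Base EOQ = sqrt(2*27068*34/3.7) = 705.31 units
Correction = sqrt((3.7+43.4)/43.4) = 1.04175
EOQ* = 705.31 * 1.04175 = 734.8 units

734.8 units


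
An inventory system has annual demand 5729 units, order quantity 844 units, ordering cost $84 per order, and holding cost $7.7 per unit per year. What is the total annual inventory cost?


TC = 5729/844 * 84 + 844/2 * 7.7

$3819.58


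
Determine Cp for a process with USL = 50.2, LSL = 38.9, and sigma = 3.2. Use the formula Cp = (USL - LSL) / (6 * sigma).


Cp = (50.2 - 38.9) / (6 * 3.2)

0.59


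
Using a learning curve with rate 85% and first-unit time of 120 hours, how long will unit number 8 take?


Formula: T_n = T_1 * (learning_rate)^(log2(n)) where learning_rate = rate/100
Doublings = log2(8) = 3
T_n = 120 * 0.85^3
T_n = 120 * 0.6141 = 73.7 hours

73.7 hours


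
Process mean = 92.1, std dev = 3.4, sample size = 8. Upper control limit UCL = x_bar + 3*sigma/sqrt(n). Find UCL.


UCL = 92.1 + 3 * 3.4 / sqrt(8)

95.71


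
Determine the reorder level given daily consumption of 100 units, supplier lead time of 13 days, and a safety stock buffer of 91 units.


Formula: ROP = (Daily Demand * Lead Time) + Safety Stock
Demand during lead time = 100 * 13 = 1300 units
ROP = 1300 + 91 = 1391 units

1391 units


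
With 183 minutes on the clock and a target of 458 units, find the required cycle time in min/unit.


Formula: CT = Available Time / Number of Units
CT = 183 min / 458 units
CT = 0.4 min/unit

0.4 min/unit


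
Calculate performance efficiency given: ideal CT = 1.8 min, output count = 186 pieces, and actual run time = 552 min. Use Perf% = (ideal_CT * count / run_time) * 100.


Formula: Performance = (Ideal CT * Total Count) / Run Time * 100
Ideal output time = 1.8 * 186 = 334.8 min
Performance = 334.8 / 552 * 100 = 60.7%

60.7%


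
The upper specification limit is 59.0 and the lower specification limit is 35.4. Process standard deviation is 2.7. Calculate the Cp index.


Cp = (59.0 - 35.4) / (6 * 2.7)

1.46


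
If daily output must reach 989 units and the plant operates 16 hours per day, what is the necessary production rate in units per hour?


Formula: Production Rate = Daily Demand / Available Hours
Rate = 989 units/day / 16 hours/day
Rate = 61.8 units/hour

61.8 units/hour


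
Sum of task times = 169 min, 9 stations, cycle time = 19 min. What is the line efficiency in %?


Formula: Efficiency = Sum of Task Times / (N_stations * CT) * 100
Total station capacity = 9 stations * 19 min = 171 min
Efficiency = 169 / 171 * 100 = 98.8%

98.8%


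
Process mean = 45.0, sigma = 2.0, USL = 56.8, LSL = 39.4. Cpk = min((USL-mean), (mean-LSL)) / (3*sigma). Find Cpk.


Cpu = (56.8 - 45.0) / (3 * 2.0) = 1.97
Cpl = (45.0 - 39.4) / (3 * 2.0) = 0.93
Cpk = min(1.97, 0.93) = 0.93

0.93


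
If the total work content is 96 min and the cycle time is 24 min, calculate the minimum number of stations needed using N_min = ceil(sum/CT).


Formula: N_min = ceil(Sum of Task Times / Cycle Time)
N_min = ceil(96 min / 24 min) = ceil(4.0)
N_min = 4 stations

4


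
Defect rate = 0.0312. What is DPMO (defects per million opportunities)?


DPMO = defect_rate * 1000000 = 0.0312 * 1000000

31200


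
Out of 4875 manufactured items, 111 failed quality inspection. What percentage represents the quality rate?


Formula: Quality Rate = Good Pieces / Total Pieces * 100
Good pieces = 4875 - 111 = 4764
QR = 4764 / 4875 * 100 = 97.7%

97.7%


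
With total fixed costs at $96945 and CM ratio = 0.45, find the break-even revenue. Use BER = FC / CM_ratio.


Formula: BER = Fixed Costs / Contribution Margin Ratio
BER = $96945 / 0.45
BER = $215433.33 (to the nearest cent)

$215433.33


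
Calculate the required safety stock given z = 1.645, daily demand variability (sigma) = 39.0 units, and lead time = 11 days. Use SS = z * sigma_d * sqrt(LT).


Formula: SS = z * sigma_d * sqrt(LT)
sqrt(LT) = sqrt(11) = 3.3166
SS = 1.645 * 39.0 * 3.3166
SS = 212.8 units

212.8 units


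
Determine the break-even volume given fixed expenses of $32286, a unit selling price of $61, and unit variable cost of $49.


Formula: BEQ = Fixed Costs / (Price - Variable Cost)
Contribution margin = $61 - $49 = $12/unit
BEQ = ceil($32286 / $12/unit) = ceil(2690.5) = 2691 units

2691 units


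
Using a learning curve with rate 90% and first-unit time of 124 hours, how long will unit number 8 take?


Formula: T_n = T_1 * (learning_rate)^(log2(n)) where learning_rate = rate/100
Doublings = log2(8) = 3
T_n = 124 * 0.9^3
T_n = 124 * 0.729 = 90.4 hours

90.4 hours


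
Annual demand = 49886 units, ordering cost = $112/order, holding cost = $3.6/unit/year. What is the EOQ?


Formula: EOQ = sqrt(2 * D * S / H)
Numerator: 2 * 49886 * 112 = 11174464
2DS/H = 11174464 / 3.6 = 3104017.8
EOQ = sqrt(3104017.8) = 1761.8 units

1761.8 units


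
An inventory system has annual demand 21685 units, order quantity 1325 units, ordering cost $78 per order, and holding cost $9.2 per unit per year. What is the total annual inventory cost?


TC = 21685/1325 * 78 + 1325/2 * 9.2

$7371.55


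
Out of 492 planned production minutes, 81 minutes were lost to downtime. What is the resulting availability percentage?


Formula: Availability = (Planned Time - Downtime) / Planned Time * 100
Uptime = 492 - 81 = 411 min
Availability = 411 / 492 * 100 = 83.5%

83.5%


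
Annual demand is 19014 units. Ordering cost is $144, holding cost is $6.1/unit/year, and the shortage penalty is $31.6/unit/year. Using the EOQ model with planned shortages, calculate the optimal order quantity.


Formula: EOQ* = sqrt(2DS/H) * sqrt((H+P)/P)
Base EOQ = sqrt(2*19014*144/6.1) = 947.48 units
Correction = sqrt((6.1+31.6)/31.6) = 1.09226
EOQ* = 947.48 * 1.09226 = 1034.9 units

1034.9 units


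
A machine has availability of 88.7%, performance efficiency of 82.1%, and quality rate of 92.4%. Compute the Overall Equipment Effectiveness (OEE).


Formula: OEE = Availability * Performance * Quality / 10000
A * P = 88.7% * 82.1% / 100 = 72.82%
OEE = 72.82% * 92.4% / 100 = 67.3%

67.3%


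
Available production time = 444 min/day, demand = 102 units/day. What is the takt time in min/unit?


Formula: Takt Time = Available Production Time / Customer Demand
Takt = 444 min/day / 102 units/day
Takt = 4.35 min/unit

4.35 min/unit


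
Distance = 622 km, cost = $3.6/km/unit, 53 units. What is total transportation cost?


TC = dist * cost * units = 622 * 3.6 * 53 = $118677.60

$118677.60


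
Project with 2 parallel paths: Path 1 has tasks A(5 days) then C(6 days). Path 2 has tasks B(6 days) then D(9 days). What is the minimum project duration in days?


Path 1 = 5 + 6 = 11 days
Path 2 = 6 + 9 = 15 days
Duration = max(11, 15) = 15 days

15 days


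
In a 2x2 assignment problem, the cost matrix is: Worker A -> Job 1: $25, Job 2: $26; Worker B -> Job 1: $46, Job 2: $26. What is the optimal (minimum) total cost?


Option 1: A->1 + B->2 = $25 + $26 = $51
Option 2: A->2 + B->1 = $26 + $46 = $72
Min cost = min($51, $72) = $51

$51


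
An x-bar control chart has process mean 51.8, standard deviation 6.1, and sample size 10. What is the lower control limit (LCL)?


LCL = 51.8 - 3 * 6.1 / sqrt(10)

46.01


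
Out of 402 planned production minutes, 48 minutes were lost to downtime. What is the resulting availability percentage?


Formula: Availability = (Planned Time - Downtime) / Planned Time * 100
Uptime = 402 - 48 = 354 min
Availability = 354 / 402 * 100 = 88.1%

88.1%


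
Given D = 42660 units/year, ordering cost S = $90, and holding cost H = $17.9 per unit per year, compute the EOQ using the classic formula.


Formula: EOQ = sqrt(2 * D * S / H)
Numerator: 2 * 42660 * 90 = 7678800
2DS/H = 7678800 / 17.9 = 428983.2
EOQ = sqrt(428983.2) = 655.0 units

655.0 units


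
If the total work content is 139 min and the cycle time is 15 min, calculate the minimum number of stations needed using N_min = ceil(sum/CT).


Formula: N_min = ceil(Sum of Task Times / Cycle Time)
N_min = ceil(139 min / 15 min) = ceil(9.2667)
N_min = 10 stations

10


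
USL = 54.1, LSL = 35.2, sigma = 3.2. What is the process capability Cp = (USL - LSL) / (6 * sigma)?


Cp = (54.1 - 35.2) / (6 * 3.2)

0.98


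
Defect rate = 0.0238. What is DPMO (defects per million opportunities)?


DPMO = defect_rate * 1000000 = 0.0238 * 1000000

23800


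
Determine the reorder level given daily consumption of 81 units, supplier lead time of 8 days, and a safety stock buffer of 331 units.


Formula: ROP = (Daily Demand * Lead Time) + Safety Stock
Demand during lead time = 81 * 8 = 648 units
ROP = 648 + 331 = 979 units

979 units


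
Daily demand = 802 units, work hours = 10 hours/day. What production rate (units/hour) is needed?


Formula: Production Rate = Daily Demand / Available Hours
Rate = 802 units/day / 10 hours/day
Rate = 80.2 units/hour

80.2 units/hour


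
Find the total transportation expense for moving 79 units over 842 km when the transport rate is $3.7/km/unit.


TC = dist * cost * units = 842 * 3.7 * 79 = $246116.60

$246116.60


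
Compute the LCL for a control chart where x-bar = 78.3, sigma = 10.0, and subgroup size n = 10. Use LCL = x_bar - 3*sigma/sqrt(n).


LCL = 78.3 - 3 * 10.0 / sqrt(10)

68.81


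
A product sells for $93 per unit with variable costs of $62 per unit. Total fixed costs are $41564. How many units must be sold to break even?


Formula: BEQ = Fixed Costs / (Price - Variable Cost)
Contribution margin = $93 - $62 = $31/unit
BEQ = ceil($41564 / $31/unit) = ceil(1340.77) = 1341 units

1341 units


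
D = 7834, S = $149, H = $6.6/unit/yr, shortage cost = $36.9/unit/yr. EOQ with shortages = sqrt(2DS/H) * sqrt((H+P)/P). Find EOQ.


Formula: EOQ* = sqrt(2DS/H) * sqrt((H+P)/P)
Base EOQ = sqrt(2*7834*149/6.6) = 594.74 units
Correction = sqrt((6.6+36.9)/36.9) = 1.08575
EOQ* = 594.74 * 1.08575 = 645.7 units

645.7 units


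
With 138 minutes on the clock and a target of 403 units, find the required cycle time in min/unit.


Formula: CT = Available Time / Number of Units
CT = 138 min / 403 units
CT = 0.34 min/unit

0.34 min/unit


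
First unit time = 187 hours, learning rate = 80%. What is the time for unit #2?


Formula: T_n = T_1 * (learning_rate)^(log2(n)) where learning_rate = rate/100
Doublings = log2(2) = 1
T_n = 187 * 0.8^1
T_n = 187 * 0.8 = 149.6 hours

149.6 hours


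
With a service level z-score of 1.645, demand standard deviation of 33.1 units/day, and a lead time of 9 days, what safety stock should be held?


Formula: SS = z * sigma_d * sqrt(LT)
sqrt(LT) = sqrt(9) = 3.0
SS = 1.645 * 33.1 * 3.0
SS = 163.3 units

163.3 units


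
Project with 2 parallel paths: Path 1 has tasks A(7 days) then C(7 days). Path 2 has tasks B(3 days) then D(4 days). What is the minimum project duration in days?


Path 1 = 7 + 7 = 14 days
Path 2 = 3 + 4 = 7 days
Duration = max(14, 7) = 14 days

14 days


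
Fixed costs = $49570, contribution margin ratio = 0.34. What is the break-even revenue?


Formula: BER = Fixed Costs / Contribution Margin Ratio
BER = $49570 / 0.34
BER = $145794.12 (to the nearest cent)

$145794.12


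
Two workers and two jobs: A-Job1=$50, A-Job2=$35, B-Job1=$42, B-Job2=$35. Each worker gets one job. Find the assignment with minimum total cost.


Option 1: A->1 + B->2 = $50 + $35 = $85
Option 2: A->2 + B->1 = $35 + $42 = $77
Min cost = min($85, $77) = $77

$77


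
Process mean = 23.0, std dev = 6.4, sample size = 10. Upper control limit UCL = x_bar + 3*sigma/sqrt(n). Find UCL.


UCL = 23.0 + 3 * 6.4 / sqrt(10)

29.07


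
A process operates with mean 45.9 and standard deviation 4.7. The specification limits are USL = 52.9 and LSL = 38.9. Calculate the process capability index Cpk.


Cpu = (52.9 - 45.9) / (3 * 4.7) = 0.5
Cpl = (45.9 - 38.9) / (3 * 4.7) = 0.5
Cpk = min(0.5, 0.5) = 0.5

0.5


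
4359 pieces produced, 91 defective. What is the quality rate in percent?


Formula: Quality Rate = Good Pieces / Total Pieces * 100
Good pieces = 4359 - 91 = 4268
QR = 4268 / 4359 * 100 = 97.9%

97.9%


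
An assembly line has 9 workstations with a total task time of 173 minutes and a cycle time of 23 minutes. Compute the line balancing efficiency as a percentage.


Formula: Efficiency = Sum of Task Times / (N_stations * CT) * 100
Total station capacity = 9 stations * 23 min = 207 min
Efficiency = 173 / 207 * 100 = 83.6%

83.6%


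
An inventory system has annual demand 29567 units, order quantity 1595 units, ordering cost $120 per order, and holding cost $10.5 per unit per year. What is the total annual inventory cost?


TC = 29567/1595 * 120 + 1595/2 * 10.5

$10598.23


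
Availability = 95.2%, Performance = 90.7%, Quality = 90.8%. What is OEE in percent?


Formula: OEE = Availability * Performance * Quality / 10000
A * P = 95.2% * 90.7% / 100 = 86.35%
OEE = 86.35% * 90.8% / 100 = 78.4%

78.4%


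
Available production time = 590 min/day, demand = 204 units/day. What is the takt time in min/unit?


Formula: Takt Time = Available Production Time / Customer Demand
Takt = 590 min/day / 204 units/day
Takt = 2.89 min/unit

2.89 min/unit


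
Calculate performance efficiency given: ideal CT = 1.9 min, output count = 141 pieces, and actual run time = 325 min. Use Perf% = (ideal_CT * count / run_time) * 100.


Formula: Performance = (Ideal CT * Total Count) / Run Time * 100
Ideal output time = 1.9 * 141 = 267.9 min
Performance = 267.9 / 325 * 100 = 82.4%

82.4%


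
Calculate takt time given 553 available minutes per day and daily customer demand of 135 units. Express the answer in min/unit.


Formula: Takt Time = Available Production Time / Customer Demand
Takt = 553 min/day / 135 units/day
Takt = 4.1 min/unit

4.1 min/unit


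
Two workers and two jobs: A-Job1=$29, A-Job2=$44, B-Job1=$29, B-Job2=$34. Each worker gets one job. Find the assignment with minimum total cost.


Option 1: A->1 + B->2 = $29 + $34 = $63
Option 2: A->2 + B->1 = $44 + $29 = $73
Min cost = min($63, $73) = $63

$63


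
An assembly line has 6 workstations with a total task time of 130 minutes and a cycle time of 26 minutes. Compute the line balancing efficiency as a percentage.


Formula: Efficiency = Sum of Task Times / (N_stations * CT) * 100
Total station capacity = 6 stations * 26 min = 156 min
Efficiency = 130 / 156 * 100 = 83.3%

83.3%


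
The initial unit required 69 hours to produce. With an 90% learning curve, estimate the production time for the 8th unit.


Formula: T_n = T_1 * (learning_rate)^(log2(n)) where learning_rate = rate/100
Doublings = log2(8) = 3
T_n = 69 * 0.9^3
T_n = 69 * 0.729 = 50.3 hours

50.3 hours


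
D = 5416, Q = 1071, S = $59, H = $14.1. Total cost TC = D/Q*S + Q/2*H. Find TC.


TC = 5416/1071 * 59 + 1071/2 * 14.1

$7848.91


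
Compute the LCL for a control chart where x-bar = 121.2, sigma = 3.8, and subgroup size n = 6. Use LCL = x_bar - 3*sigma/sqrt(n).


LCL = 121.2 - 3 * 3.8 / sqrt(6)

116.55


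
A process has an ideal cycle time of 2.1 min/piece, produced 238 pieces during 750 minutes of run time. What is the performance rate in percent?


Formula: Performance = (Ideal CT * Total Count) / Run Time * 100
Ideal output time = 2.1 * 238 = 499.8 min
Performance = 499.8 / 750 * 100 = 66.6%

66.6%


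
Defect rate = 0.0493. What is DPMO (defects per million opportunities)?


DPMO = defect_rate * 1000000 = 0.0493 * 1000000

49300


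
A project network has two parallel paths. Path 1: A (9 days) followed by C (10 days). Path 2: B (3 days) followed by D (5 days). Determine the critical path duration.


Path 1 = 9 + 10 = 19 days
Path 2 = 3 + 5 = 8 days
Duration = max(19, 8) = 19 days

19 days


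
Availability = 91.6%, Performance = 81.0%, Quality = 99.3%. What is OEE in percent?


Formula: OEE = Availability * Performance * Quality / 10000
A * P = 91.6% * 81.0% / 100 = 74.2%
OEE = 74.2% * 99.3% / 100 = 73.7%

73.7%


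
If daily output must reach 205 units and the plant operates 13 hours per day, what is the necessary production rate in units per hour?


Formula: Production Rate = Daily Demand / Available Hours
Rate = 205 units/day / 13 hours/day
Rate = 15.8 units/hour

15.8 units/hour


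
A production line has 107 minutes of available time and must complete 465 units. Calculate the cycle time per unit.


Formula: CT = Available Time / Number of Units
CT = 107 min / 465 units
CT = 0.23 min/unit

0.23 min/unit


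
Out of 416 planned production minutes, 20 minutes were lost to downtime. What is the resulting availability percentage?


Formula: Availability = (Planned Time - Downtime) / Planned Time * 100
Uptime = 416 - 20 = 396 min
Availability = 396 / 416 * 100 = 95.2%

95.2%


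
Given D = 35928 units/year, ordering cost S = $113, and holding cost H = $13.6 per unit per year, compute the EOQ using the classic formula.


Formula: EOQ = sqrt(2 * D * S / H)
Numerator: 2 * 35928 * 113 = 8119728
2DS/H = 8119728 / 13.6 = 597038.8
EOQ = sqrt(597038.8) = 772.7 units

772.7 units


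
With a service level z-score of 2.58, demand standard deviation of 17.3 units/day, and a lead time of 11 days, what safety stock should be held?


Formula: SS = z * sigma_d * sqrt(LT)
sqrt(LT) = sqrt(11) = 3.3166
SS = 2.58 * 17.3 * 3.3166
SS = 148.0 units

148.0 units


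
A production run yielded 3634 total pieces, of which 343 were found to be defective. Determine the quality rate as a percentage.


Formula: Quality Rate = Good Pieces / Total Pieces * 100
Good pieces = 3634 - 343 = 3291
QR = 3291 / 3634 * 100 = 90.6%

90.6%


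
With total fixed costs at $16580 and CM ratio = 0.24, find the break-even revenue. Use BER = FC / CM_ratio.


Formula: BER = Fixed Costs / Contribution Margin Ratio
BER = $16580 / 0.24
BER = $69083.33 (to the nearest cent)

$69083.33


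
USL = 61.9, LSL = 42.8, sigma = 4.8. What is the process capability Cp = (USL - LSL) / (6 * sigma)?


Cp = (61.9 - 42.8) / (6 * 4.8)

0.66


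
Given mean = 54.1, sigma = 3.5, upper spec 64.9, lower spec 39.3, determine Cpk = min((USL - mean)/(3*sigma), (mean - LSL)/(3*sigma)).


Cpu = (64.9 - 54.1) / (3 * 3.5) = 1.03
Cpl = (54.1 - 39.3) / (3 * 3.5) = 1.41
Cpk = min(1.03, 1.41) = 1.03

1.03


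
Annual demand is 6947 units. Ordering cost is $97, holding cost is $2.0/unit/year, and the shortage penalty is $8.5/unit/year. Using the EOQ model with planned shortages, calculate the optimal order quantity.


Formula: EOQ* = sqrt(2DS/H) * sqrt((H+P)/P)
Base EOQ = sqrt(2*6947*97/2.0) = 820.89 units
Correction = sqrt((2.0+8.5)/8.5) = 1.11144
EOQ* = 820.89 * 1.11144 = 912.4 units

912.4 units


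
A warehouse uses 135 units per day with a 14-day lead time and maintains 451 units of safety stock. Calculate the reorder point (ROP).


Formula: ROP = (Daily Demand * Lead Time) + Safety Stock
Demand during lead time = 135 * 14 = 1890 units
ROP = 1890 + 451 = 2341 units

2341 units


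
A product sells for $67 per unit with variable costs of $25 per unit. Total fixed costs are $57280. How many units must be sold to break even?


Formula: BEQ = Fixed Costs / (Price - Variable Cost)
Contribution margin = $67 - $25 = $42/unit
BEQ = ceil($57280 / $42/unit) = ceil(1363.81) = 1364 units

1364 units


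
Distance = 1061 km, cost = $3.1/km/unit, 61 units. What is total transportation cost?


TC = dist * cost * units = 1061 * 3.1 * 61 = $200635.10

$200635.10


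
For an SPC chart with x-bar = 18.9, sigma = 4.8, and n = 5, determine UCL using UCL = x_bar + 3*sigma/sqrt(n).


UCL = 18.9 + 3 * 4.8 / sqrt(5)

25.34


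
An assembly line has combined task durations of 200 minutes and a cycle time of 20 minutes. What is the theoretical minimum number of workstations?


Formula: N_min = ceil(Sum of Task Times / Cycle Time)
N_min = ceil(200 min / 20 min) = ceil(10.0)
N_min = 10 stations

10


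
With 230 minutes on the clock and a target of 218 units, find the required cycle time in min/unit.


Formula: CT = Available Time / Number of Units
CT = 230 min / 218 units
CT = 1.06 min/unit

1.06 min/unit


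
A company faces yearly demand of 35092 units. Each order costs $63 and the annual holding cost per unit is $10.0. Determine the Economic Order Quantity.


Formula: EOQ = sqrt(2 * D * S / H)
Numerator: 2 * 35092 * 63 = 4421592
2DS/H = 4421592 / 10.0 = 442159.2
EOQ = sqrt(442159.2) = 665.0 units

665.0 units


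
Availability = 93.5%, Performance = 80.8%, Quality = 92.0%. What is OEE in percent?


Formula: OEE = Availability * Performance * Quality / 10000
A * P = 93.5% * 80.8% / 100 = 75.55%
OEE = 75.55% * 92.0% / 100 = 69.5%

69.5%


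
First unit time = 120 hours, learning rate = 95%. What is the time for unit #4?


Formula: T_n = T_1 * (learning_rate)^(log2(n)) where learning_rate = rate/100
Doublings = log2(4) = 2
T_n = 120 * 0.95^2
T_n = 120 * 0.9025 = 108.3 hours

108.3 hours


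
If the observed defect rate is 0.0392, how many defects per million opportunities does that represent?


DPMO = defect_rate * 1000000 = 0.0392 * 1000000

39200


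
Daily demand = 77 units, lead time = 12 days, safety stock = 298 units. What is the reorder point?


Formula: ROP = (Daily Demand * Lead Time) + Safety Stock
Demand during lead time = 77 * 12 = 924 units
ROP = 924 + 298 = 1222 units

1222 units


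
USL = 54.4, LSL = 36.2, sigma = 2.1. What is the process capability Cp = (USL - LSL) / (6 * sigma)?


Cp = (54.4 - 36.2) / (6 * 2.1)

1.44


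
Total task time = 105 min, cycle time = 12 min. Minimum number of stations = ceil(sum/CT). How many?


Formula: N_min = ceil(Sum of Task Times / Cycle Time)
N_min = ceil(105 min / 12 min) = ceil(8.75)
N_min = 9 stations

9


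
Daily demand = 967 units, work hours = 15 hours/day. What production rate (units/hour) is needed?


Formula: Production Rate = Daily Demand / Available Hours
Rate = 967 units/day / 15 hours/day
Rate = 64.5 units/hour

64.5 units/hour


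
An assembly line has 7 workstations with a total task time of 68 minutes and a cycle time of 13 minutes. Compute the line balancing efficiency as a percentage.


Formula: Efficiency = Sum of Task Times / (N_stations * CT) * 100
Total station capacity = 7 stations * 13 min = 91 min
Efficiency = 68 / 91 * 100 = 74.7%

74.7%


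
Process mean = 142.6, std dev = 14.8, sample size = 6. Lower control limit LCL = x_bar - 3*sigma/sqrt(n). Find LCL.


LCL = 142.6 - 3 * 14.8 / sqrt(6)

124.47


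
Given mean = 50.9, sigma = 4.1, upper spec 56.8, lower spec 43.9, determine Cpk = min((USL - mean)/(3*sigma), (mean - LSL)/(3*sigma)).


Cpu = (56.8 - 50.9) / (3 * 4.1) = 0.48
Cpl = (50.9 - 43.9) / (3 * 4.1) = 0.57
Cpk = min(0.48, 0.57) = 0.48

0.48


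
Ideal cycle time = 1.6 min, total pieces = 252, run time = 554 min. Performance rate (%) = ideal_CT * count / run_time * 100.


Formula: Performance = (Ideal CT * Total Count) / Run Time * 100
Ideal output time = 1.6 * 252 = 403.2 min
Performance = 403.2 / 554 * 100 = 72.8%

72.8%


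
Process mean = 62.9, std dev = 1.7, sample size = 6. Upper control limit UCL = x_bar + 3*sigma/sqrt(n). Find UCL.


UCL = 62.9 + 3 * 1.7 / sqrt(6)

64.98


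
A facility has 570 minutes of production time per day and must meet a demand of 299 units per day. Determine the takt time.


Formula: Takt Time = Available Production Time / Customer Demand
Takt = 570 min/day / 299 units/day
Takt = 1.91 min/unit

1.91 min/unit


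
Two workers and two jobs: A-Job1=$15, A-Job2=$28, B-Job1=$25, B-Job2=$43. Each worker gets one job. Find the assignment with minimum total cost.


Option 1: A->1 + B->2 = $15 + $43 = $58
Option 2: A->2 + B->1 = $28 + $25 = $53
Min cost = min($58, $53) = $53

$53


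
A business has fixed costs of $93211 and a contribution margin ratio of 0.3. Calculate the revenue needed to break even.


Formula: BER = Fixed Costs / Contribution Margin Ratio
BER = $93211 / 0.3
BER = $310703.33 (to the nearest cent)

$310703.33


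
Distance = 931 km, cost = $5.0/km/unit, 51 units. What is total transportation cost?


TC = dist * cost * units = 931 * 5.0 * 51 = $237405.00

$237405.00


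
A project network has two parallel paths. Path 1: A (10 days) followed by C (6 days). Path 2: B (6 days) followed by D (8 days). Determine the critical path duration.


Path 1 = 10 + 6 = 16 days
Path 2 = 6 + 8 = 14 days
Duration = max(16, 14) = 16 days

16 days


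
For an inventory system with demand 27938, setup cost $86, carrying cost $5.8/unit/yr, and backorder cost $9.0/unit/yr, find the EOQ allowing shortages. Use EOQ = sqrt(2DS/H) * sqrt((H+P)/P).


Formula: EOQ* = sqrt(2DS/H) * sqrt((H+P)/P)
Base EOQ = sqrt(2*27938*86/5.8) = 910.22 units
Correction = sqrt((5.8+9.0)/9.0) = 1.28236
EOQ* = 910.22 * 1.28236 = 1167.2 units

1167.2 units


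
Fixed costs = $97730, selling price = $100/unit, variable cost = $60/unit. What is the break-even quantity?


Formula: BEQ = Fixed Costs / (Price - Variable Cost)
Contribution margin = $100 - $60 = $40/unit
BEQ = ceil($97730 / $40/unit) = ceil(2443.25) = 2444 units

2444 units


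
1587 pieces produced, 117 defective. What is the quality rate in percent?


Formula: Quality Rate = Good Pieces / Total Pieces * 100
Good pieces = 1587 - 117 = 1470
QR = 1470 / 1587 * 100 = 92.6%

92.6%


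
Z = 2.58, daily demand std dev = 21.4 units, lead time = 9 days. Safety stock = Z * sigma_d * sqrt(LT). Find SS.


Formula: SS = z * sigma_d * sqrt(LT)
sqrt(LT) = sqrt(9) = 3.0
SS = 2.58 * 21.4 * 3.0
SS = 165.6 units

165.6 units


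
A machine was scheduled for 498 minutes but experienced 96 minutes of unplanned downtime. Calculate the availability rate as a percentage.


Formula: Availability = (Planned Time - Downtime) / Planned Time * 100
Uptime = 498 - 96 = 402 min
Availability = 402 / 498 * 100 = 80.7%

80.7%


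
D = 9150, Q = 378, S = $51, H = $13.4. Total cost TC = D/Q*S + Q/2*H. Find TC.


TC = 9150/378 * 51 + 378/2 * 13.4

$3767.12


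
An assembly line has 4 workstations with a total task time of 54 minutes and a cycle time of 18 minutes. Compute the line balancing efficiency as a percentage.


Formula: Efficiency = Sum of Task Times / (N_stations * CT) * 100
Total station capacity = 4 stations * 18 min = 72 min
Efficiency = 54 / 72 * 100 = 75.0%

75.0%


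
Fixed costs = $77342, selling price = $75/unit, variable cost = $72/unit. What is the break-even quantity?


Formula: BEQ = Fixed Costs / (Price - Variable Cost)
Contribution margin = $75 - $72 = $3/unit
BEQ = ceil($77342 / $3/unit) = ceil(25780.67) = 25781 units

25781 units


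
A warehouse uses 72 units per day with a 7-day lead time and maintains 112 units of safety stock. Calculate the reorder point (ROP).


Formula: ROP = (Daily Demand * Lead Time) + Safety Stock
Demand during lead time = 72 * 7 = 504 units
ROP = 504 + 112 = 616 units

616 units


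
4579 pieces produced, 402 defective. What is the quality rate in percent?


Formula: Quality Rate = Good Pieces / Total Pieces * 100
Good pieces = 4579 - 402 = 4177
QR = 4177 / 4579 * 100 = 91.2%

91.2%


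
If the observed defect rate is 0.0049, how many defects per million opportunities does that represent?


DPMO = defect_rate * 1000000 = 0.0049 * 1000000

4900


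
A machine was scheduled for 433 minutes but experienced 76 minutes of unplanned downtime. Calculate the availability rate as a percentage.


Formula: Availability = (Planned Time - Downtime) / Planned Time * 100
Uptime = 433 - 76 = 357 min
Availability = 357 / 433 * 100 = 82.4%

82.4%


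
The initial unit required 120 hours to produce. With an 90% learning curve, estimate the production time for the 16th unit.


Formula: T_n = T_1 * (learning_rate)^(log2(n)) where learning_rate = rate/100
Doublings = log2(16) = 4
T_n = 120 * 0.9^4
T_n = 120 * 0.6561 = 78.7 hours

78.7 hours


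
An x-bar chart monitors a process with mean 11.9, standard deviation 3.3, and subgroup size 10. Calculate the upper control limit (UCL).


UCL = 11.9 + 3 * 3.3 / sqrt(10)

15.03


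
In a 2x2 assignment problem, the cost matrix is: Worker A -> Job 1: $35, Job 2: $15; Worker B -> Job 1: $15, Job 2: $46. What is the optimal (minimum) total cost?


Option 1: A->1 + B->2 = $35 + $46 = $81
Option 2: A->2 + B->1 = $15 + $15 = $30
Min cost = min($81, $30) = $30

$30


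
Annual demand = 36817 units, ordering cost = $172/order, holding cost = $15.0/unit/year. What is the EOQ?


Formula: EOQ = sqrt(2 * D * S / H)
Numerator: 2 * 36817 * 172 = 12665048
2DS/H = 12665048 / 15.0 = 844336.5
EOQ = sqrt(844336.5) = 918.9 units

918.9 units


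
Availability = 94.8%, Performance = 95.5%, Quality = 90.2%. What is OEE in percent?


Formula: OEE = Availability * Performance * Quality / 10000
A * P = 94.8% * 95.5% / 100 = 90.53%
OEE = 90.53% * 90.2% / 100 = 81.7%

81.7%


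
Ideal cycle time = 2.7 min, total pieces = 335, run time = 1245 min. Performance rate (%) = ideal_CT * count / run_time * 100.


Formula: Performance = (Ideal CT * Total Count) / Run Time * 100
Ideal output time = 2.7 * 335 = 904.5 min
Performance = 904.5 / 1245 * 100 = 72.7%

72.7%


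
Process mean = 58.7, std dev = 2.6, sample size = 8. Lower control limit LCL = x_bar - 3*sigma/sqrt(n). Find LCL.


LCL = 58.7 - 3 * 2.6 / sqrt(8)

55.94


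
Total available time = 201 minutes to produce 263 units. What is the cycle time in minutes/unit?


Formula: CT = Available Time / Number of Units
CT = 201 min / 263 units
CT = 0.76 min/unit

0.76 min/unit


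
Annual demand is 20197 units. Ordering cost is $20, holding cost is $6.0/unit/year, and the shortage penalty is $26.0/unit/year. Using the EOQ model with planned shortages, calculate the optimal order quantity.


Formula: EOQ* = sqrt(2DS/H) * sqrt((H+P)/P)
Base EOQ = sqrt(2*20197*20/6.0) = 366.94 units
Correction = sqrt((6.0+26.0)/26.0) = 1.1094
EOQ* = 366.94 * 1.1094 = 407.1 units

407.1 units


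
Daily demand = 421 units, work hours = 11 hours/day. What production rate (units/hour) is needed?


Formula: Production Rate = Daily Demand / Available Hours
Rate = 421 units/day / 11 hours/day
Rate = 38.3 units/hour

38.3 units/hour


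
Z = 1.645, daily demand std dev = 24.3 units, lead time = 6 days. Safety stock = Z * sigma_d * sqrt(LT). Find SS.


Formula: SS = z * sigma_d * sqrt(LT)
sqrt(LT) = sqrt(6) = 2.4495
SS = 1.645 * 24.3 * 2.4495
SS = 97.9 units

97.9 units


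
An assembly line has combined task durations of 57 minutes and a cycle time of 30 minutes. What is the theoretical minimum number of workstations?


Formula: N_min = ceil(Sum of Task Times / Cycle Time)
N_min = ceil(57 min / 30 min) = ceil(1.9)
N_min = 2 stations

2


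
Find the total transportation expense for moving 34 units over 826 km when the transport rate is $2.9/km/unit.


TC = dist * cost * units = 826 * 2.9 * 34 = $81443.60

$81443.60


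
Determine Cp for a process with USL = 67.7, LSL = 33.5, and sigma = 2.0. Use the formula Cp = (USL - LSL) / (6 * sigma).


Cp = (67.7 - 33.5) / (6 * 2.0)

2.85


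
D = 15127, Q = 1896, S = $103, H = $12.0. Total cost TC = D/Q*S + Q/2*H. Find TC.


TC = 15127/1896 * 103 + 1896/2 * 12.0

$12197.77


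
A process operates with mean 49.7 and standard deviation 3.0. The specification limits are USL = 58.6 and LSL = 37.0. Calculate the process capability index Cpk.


Cpu = (58.6 - 49.7) / (3 * 3.0) = 0.99
Cpl = (49.7 - 37.0) / (3 * 3.0) = 1.41
Cpk = min(0.99, 1.41) = 0.99

0.99


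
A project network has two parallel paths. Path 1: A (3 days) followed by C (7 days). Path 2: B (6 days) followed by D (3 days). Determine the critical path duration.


Path 1 = 3 + 7 = 10 days
Path 2 = 6 + 3 = 9 days
Duration = max(10, 9) = 10 days

10 days


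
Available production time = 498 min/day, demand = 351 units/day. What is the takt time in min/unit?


Formula: Takt Time = Available Production Time / Customer Demand
Takt = 498 min/day / 351 units/day
Takt = 1.42 min/unit

1.42 min/unit


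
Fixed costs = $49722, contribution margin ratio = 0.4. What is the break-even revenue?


Formula: BER = Fixed Costs / Contribution Margin Ratio
BER = $49722 / 0.4
BER = $124305.00 (to the nearest cent)

$124305.00


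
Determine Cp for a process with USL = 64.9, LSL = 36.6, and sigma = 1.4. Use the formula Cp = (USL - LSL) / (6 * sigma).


Cp = (64.9 - 36.6) / (6 * 1.4)

3.37


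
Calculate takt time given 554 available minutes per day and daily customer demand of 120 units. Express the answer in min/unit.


Formula: Takt Time = Available Production Time / Customer Demand
Takt = 554 min/day / 120 units/day
Takt = 4.62 min/unit

4.62 min/unit


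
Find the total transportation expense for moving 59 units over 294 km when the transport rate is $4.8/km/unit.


TC = dist * cost * units = 294 * 4.8 * 59 = $83260.80

$83260.80


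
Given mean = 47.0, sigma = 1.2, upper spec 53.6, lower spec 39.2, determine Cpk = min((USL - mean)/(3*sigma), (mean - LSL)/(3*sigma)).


Cpu = (53.6 - 47.0) / (3 * 1.2) = 1.83
Cpl = (47.0 - 39.2) / (3 * 1.2) = 2.17
Cpk = min(1.83, 2.17) = 1.83

1.83


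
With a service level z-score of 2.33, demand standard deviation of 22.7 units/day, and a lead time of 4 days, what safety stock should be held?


Formula: SS = z * sigma_d * sqrt(LT)
sqrt(LT) = sqrt(4) = 2.0
SS = 2.33 * 22.7 * 2.0
SS = 105.8 units

105.8 units


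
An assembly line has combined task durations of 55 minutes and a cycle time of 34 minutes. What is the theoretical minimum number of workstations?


Formula: N_min = ceil(Sum of Task Times / Cycle Time)
N_min = ceil(55 min / 34 min) = ceil(1.6176)
N_min = 2 stations

2


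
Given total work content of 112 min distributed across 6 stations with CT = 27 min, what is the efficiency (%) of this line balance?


Formula: Efficiency = Sum of Task Times / (N_stations * CT) * 100
Total station capacity = 6 stations * 27 min = 162 min
Efficiency = 112 / 162 * 100 = 69.1%

69.1%


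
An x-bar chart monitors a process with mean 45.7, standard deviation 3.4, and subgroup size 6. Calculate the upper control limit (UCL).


UCL = 45.7 + 3 * 3.4 / sqrt(6)

49.86


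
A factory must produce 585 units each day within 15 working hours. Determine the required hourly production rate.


Formula: Production Rate = Daily Demand / Available Hours
Rate = 585 units/day / 15 hours/day
Rate = 39.0 units/hour

39.0 units/hour


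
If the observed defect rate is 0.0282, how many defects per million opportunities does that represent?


DPMO = defect_rate * 1000000 = 0.0282 * 1000000

28200


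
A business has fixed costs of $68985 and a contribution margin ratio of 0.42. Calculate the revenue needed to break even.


Formula: BER = Fixed Costs / Contribution Margin Ratio
BER = $68985 / 0.42
BER = $164250.00 (to the nearest cent)

$164250.00


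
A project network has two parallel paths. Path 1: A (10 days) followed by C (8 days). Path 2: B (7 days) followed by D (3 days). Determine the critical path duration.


Path 1 = 10 + 8 = 18 days
Path 2 = 7 + 3 = 10 days
Duration = max(18, 10) = 18 days

18 days


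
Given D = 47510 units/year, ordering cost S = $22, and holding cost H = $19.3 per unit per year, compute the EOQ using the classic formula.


Formula: EOQ = sqrt(2 * D * S / H)
Numerator: 2 * 47510 * 22 = 2090440
2DS/H = 2090440 / 19.3 = 108313.0
EOQ = sqrt(108313.0) = 329.1 units

329.1 units


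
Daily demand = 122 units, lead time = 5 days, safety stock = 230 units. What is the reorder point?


Formula: ROP = (Daily Demand * Lead Time) + Safety Stock
Demand during lead time = 122 * 5 = 610 units
ROP = 610 + 230 = 840 units

840 units


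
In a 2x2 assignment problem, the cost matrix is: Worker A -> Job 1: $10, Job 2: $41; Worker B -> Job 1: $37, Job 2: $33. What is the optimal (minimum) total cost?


Option 1: A->1 + B->2 = $10 + $33 = $43
Option 2: A->2 + B->1 = $41 + $37 = $78
Min cost = min($43, $78) = $43

$43


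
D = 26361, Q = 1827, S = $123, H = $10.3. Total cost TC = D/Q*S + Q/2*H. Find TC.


TC = 26361/1827 * 123 + 1827/2 * 10.3

$11183.76


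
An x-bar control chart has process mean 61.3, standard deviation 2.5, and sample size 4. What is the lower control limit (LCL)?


LCL = 61.3 - 3 * 2.5 / sqrt(4)

57.55


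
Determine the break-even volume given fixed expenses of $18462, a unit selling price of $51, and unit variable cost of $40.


Formula: BEQ = Fixed Costs / (Price - Variable Cost)
Contribution margin = $51 - $40 = $11/unit
BEQ = ceil($18462 / $11/unit) = ceil(1678.36) = 1679 units

1679 units


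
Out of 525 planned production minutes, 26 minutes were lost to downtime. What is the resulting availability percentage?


Formula: Availability = (Planned Time - Downtime) / Planned Time * 100
Uptime = 525 - 26 = 499 min
Availability = 499 / 525 * 100 = 95.0%

95.0%


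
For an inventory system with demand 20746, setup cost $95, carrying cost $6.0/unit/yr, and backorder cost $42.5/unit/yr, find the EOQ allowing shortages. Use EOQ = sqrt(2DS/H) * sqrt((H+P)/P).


Formula: EOQ* = sqrt(2DS/H) * sqrt((H+P)/P)
Base EOQ = sqrt(2*20746*95/6.0) = 810.53 units
Correction = sqrt((6.0+42.5)/42.5) = 1.06826
EOQ* = 810.53 * 1.06826 = 865.9 units

865.9 units


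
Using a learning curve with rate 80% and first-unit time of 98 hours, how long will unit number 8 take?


Formula: T_n = T_1 * (learning_rate)^(log2(n)) where learning_rate = rate/100
Doublings = log2(8) = 3
T_n = 98 * 0.8^3
T_n = 98 * 0.512 = 50.2 hours

50.2 hours


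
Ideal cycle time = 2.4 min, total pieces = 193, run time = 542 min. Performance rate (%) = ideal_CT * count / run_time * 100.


Formula: Performance = (Ideal CT * Total Count) / Run Time * 100
Ideal output time = 2.4 * 193 = 463.2 min
Performance = 463.2 / 542 * 100 = 85.5%

85.5%


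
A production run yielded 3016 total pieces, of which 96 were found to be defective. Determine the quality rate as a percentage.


Formula: Quality Rate = Good Pieces / Total Pieces * 100
Good pieces = 3016 - 96 = 2920
QR = 2920 / 3016 * 100 = 96.8%

96.8%


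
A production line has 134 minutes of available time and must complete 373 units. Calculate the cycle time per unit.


Formula: CT = Available Time / Number of Units
CT = 134 min / 373 units
CT = 0.36 min/unit

0.36 min/unit
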